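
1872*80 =149760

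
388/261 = 1 + 127/261 = 1.49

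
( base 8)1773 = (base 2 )1111111011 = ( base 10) 1019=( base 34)tx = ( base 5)13034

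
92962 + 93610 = 186572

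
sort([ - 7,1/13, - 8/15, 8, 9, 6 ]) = [ -7, - 8/15, 1/13, 6,  8, 9] 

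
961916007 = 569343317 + 392572690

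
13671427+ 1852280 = 15523707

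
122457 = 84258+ 38199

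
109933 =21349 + 88584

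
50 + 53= 103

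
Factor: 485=5^1*97^1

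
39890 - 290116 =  - 250226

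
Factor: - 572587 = -572587^1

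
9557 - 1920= 7637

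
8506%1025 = 306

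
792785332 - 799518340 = -6733008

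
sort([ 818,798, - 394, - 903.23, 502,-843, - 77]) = [  -  903.23, - 843, - 394, - 77 , 502,798,  818 ]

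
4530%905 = 5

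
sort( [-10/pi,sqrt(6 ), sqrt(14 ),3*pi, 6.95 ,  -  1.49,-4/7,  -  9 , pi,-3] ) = [ -9,  -  10/pi,  -  3,  -  1.49, - 4/7 , sqrt( 6) , pi , sqrt(14), 6.95 , 3 *pi ]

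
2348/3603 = 2348/3603 = 0.65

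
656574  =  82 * 8007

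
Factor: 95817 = 3^1*19^1*41^2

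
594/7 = 594/7 = 84.86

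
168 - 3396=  -3228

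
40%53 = 40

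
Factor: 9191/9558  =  2^( - 1) * 3^(-4) *7^1 * 13^1*59^( - 1)*101^1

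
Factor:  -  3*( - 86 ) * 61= 2^1*3^1*43^1 * 61^1 = 15738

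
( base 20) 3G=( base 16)4C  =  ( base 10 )76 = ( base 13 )5b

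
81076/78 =40538/39 = 1039.44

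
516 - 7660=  - 7144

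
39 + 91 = 130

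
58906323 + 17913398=76819721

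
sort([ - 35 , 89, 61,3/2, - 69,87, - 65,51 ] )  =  [ - 69, - 65,-35,3/2 , 51,61,87 , 89 ] 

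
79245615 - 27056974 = 52188641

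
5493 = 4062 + 1431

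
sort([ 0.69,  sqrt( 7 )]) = [0.69,sqrt( 7 )]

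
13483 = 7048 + 6435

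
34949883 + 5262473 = 40212356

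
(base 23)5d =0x80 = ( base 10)128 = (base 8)200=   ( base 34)3q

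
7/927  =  7/927= 0.01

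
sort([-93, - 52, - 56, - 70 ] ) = [ - 93, - 70,-56,-52]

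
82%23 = 13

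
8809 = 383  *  23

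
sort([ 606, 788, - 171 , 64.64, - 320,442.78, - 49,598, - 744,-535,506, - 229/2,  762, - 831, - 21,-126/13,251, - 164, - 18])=[ - 831, - 744, - 535, - 320, - 171, - 164, - 229/2,-49, -21, - 18, - 126/13,64.64,251, 442.78,506,598,606,762, 788]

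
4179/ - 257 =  - 4179/257 = -16.26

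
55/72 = 55/72 = 0.76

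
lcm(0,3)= 0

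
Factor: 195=3^1*5^1*13^1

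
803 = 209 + 594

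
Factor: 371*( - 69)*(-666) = 2^1*3^3 * 7^1 * 23^1*37^1*53^1 = 17048934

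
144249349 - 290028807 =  - 145779458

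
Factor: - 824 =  - 2^3 * 103^1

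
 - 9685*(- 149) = 1443065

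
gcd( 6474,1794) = 78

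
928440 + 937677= 1866117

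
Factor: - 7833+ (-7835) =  - 15668 = - 2^2*3917^1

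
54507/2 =54507/2 = 27253.50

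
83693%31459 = 20775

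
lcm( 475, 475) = 475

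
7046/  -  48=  - 147 + 5/24 = -146.79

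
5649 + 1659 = 7308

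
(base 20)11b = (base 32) df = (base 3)120222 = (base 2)110101111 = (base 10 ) 431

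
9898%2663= 1909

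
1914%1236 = 678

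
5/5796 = 5/5796 = 0.00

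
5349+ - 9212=-3863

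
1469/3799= 1469/3799 = 0.39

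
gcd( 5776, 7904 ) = 304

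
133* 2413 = 320929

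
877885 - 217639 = 660246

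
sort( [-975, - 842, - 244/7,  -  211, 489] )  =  [ - 975 , -842,- 211,  -  244/7, 489]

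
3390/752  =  4 + 191/376= 4.51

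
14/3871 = 2/553 = 0.00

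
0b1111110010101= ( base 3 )102002110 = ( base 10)8085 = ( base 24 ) e0l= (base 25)CNA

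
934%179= 39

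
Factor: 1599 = 3^1*13^1*41^1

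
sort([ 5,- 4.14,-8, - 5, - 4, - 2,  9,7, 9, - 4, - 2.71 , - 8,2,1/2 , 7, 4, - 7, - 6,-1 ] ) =[-8, - 8, - 7,-6 , - 5, - 4.14, - 4  , - 4,-2.71, - 2,-1,1/2, 2, 4,5 , 7 , 7,9,  9 ] 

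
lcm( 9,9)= 9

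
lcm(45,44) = 1980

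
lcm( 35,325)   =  2275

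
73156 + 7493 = 80649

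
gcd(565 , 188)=1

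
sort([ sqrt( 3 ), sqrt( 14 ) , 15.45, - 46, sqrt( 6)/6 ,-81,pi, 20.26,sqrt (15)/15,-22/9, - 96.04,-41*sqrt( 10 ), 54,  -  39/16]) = [ - 41*sqrt(10 ), - 96.04  , - 81 , - 46, - 22/9,  -  39/16, sqrt(15) /15,sqrt( 6) /6,sqrt( 3 ) , pi,sqrt( 14) , 15.45,20.26, 54 ]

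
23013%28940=23013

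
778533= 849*917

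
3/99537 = 1/33179 =0.00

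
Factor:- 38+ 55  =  17 = 17^1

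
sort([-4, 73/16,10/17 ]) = [ - 4, 10/17,73/16]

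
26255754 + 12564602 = 38820356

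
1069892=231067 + 838825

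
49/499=49/499= 0.10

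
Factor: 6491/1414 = 2^( - 1)*7^( - 1 )*101^(  -  1 )*6491^1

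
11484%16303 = 11484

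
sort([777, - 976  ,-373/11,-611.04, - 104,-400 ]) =[ - 976, - 611.04, - 400,-104, - 373/11, 777 ] 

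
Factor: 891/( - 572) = -2^ ( - 2) * 3^4 * 13^(-1)  =  - 81/52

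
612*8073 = 4940676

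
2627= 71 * 37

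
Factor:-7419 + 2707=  - 4712 = - 2^3*19^1*31^1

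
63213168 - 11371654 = 51841514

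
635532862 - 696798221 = -61265359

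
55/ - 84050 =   -  1 + 16799/16810 = - 0.00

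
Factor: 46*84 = 2^3* 3^1*7^1 *23^1 = 3864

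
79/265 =79/265=0.30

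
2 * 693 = 1386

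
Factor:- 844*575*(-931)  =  2^2*5^2*7^2*19^1*23^1*211^1 = 451814300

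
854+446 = 1300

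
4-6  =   - 2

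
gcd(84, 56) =28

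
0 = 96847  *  0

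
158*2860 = 451880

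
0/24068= 0 = 0.00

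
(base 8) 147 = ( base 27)3m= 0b1100111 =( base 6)251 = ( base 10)103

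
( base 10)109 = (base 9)131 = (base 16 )6d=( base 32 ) 3D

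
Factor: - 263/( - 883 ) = 263^1*  883^(  -  1)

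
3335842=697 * 4786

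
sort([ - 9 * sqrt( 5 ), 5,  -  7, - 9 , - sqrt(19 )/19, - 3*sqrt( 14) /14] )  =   [ - 9*sqrt ( 5 ), - 9,-7, - 3*sqrt( 14 )/14, - sqrt(19) /19,5 ] 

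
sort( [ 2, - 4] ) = [ - 4, 2]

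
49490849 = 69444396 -19953547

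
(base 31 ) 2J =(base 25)36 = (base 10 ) 81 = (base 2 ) 1010001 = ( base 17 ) 4d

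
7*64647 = 452529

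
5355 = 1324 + 4031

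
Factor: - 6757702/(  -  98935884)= 2^( - 1)*3^( - 3)*7^1  *  41^1 * 61^1 * 193^1*  916073^ (-1 )  =  3378851/49467942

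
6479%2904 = 671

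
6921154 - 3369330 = 3551824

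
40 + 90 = 130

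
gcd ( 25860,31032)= 5172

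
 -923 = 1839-2762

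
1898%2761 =1898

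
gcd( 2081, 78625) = 1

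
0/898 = 0=0.00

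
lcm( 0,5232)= 0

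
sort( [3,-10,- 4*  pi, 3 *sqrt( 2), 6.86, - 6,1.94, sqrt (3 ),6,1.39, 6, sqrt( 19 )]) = [ -4*pi, - 10,-6, 1.39 , sqrt( 3),1.94,3, 3*sqrt( 2),  sqrt( 19), 6, 6, 6.86 ]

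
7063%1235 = 888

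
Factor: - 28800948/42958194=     -  4800158/7159699 = -2^1*11^1*37^1 * 5897^1 * 7159699^( - 1)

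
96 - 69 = 27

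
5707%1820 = 247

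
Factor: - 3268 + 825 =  - 7^1*349^1 = - 2443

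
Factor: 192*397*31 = 2362944=2^6*3^1*31^1*397^1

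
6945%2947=1051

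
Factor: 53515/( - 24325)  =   - 5^( - 1)*11^1 = - 11/5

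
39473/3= 13157 + 2/3 = 13157.67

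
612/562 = 1 + 25/281 = 1.09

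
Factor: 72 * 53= 3816 = 2^3*3^2*53^1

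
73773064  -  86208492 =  - 12435428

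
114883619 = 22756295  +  92127324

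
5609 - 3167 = 2442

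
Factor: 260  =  2^2*5^1*13^1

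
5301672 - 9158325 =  - 3856653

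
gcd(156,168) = 12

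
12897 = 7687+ 5210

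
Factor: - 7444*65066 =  - 2^3*1861^1 *32533^1 = - 484351304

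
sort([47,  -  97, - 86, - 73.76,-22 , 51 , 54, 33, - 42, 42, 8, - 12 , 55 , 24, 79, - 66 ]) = [-97 , - 86, - 73.76, - 66,-42, - 22, - 12, 8,24,33,42,47, 51, 54, 55, 79] 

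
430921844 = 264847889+166073955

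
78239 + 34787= 113026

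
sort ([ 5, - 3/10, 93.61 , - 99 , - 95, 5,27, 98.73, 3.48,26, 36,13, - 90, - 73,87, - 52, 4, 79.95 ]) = [ - 99, - 95,  -  90, - 73, - 52, - 3/10, 3.48 , 4, 5, 5, 13, 26, 27, 36 , 79.95,87,93.61 , 98.73]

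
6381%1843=852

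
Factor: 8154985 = 5^1*17^1 * 37^1*2593^1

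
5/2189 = 5/2189 = 0.00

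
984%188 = 44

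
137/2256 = 137/2256 = 0.06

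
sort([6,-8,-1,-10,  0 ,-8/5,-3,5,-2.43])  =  [-10 ,  -  8, - 3,-2.43,  -  8/5,- 1,0,5 , 6]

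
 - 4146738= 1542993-5689731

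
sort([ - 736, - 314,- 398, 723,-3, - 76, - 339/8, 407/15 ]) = [ - 736, - 398, - 314, - 76, - 339/8, - 3, 407/15, 723 ]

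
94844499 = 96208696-1364197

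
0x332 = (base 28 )116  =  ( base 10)818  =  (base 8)1462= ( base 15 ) 398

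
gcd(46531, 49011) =31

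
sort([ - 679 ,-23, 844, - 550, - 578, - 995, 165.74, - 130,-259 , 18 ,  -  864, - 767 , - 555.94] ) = [ - 995 , - 864, - 767 , - 679, - 578, - 555.94 , - 550,-259, - 130 , - 23, 18,165.74, 844] 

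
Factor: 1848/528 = 7/2 = 2^( -1)*7^1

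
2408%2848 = 2408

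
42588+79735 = 122323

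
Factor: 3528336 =2^4*3^1*7^1*10501^1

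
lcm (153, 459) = 459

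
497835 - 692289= - 194454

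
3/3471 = 1/1157 = 0.00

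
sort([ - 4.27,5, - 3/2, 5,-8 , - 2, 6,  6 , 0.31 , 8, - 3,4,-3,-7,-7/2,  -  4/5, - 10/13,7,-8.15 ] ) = [  -  8.15, - 8, - 7, - 4.27, -7/2, - 3,  -  3,- 2, - 3/2, - 4/5 , - 10/13, 0.31 , 4,5,5,  6,6,7, 8] 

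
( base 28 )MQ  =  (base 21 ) 19c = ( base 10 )642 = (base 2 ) 1010000010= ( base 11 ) 534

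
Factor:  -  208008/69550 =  - 972/325 = - 2^2*3^5 *5^( - 2)*13^(- 1 ) 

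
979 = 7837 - 6858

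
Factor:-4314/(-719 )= 6 = 2^1*3^1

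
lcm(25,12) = 300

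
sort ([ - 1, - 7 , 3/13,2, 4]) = [ - 7, - 1, 3/13, 2, 4]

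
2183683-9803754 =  - 7620071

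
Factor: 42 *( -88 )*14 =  - 51744 = - 2^5*3^1*7^2*11^1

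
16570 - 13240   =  3330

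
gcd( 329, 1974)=329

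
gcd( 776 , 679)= 97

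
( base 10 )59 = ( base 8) 73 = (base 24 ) 2B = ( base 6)135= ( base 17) 38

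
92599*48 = 4444752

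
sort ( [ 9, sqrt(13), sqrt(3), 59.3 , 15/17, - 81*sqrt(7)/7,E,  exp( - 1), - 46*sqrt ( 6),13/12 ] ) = [-46*sqrt(6), - 81  *  sqrt(7)/7,exp(-1),15/17,13/12,sqrt( 3), E,sqrt(13),9,59.3 ]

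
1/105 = 1/105 =0.01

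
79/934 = 79/934 = 0.08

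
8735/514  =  8735/514=16.99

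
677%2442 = 677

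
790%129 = 16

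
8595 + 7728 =16323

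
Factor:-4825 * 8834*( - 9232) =2^5*5^2 * 7^1 * 193^1*577^1 * 631^1 = 393505229600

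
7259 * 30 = 217770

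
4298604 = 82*52422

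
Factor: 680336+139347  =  139^1*5897^1 = 819683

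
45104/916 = 49 + 55/229 = 49.24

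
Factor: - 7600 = - 2^4*5^2*19^1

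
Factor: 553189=7^1*13^1*6079^1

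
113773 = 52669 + 61104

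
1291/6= 1291/6 = 215.17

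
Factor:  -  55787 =- 55787^1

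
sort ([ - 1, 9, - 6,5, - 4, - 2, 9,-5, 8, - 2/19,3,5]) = [ - 6, - 5, - 4, - 2,- 1,  -  2/19,3, 5, 5,  8, 9,9 ]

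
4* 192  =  768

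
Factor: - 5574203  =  -31^1*179813^1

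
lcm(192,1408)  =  4224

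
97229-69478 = 27751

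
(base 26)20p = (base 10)1377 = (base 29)1IE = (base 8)2541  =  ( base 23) 2DK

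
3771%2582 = 1189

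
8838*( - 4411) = -38984418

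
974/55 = 974/55=17.71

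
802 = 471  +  331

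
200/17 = 200/17  =  11.76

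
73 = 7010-6937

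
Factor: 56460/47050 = 2^1*3^1 *5^ ( - 1)= 6/5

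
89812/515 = 174 + 202/515 = 174.39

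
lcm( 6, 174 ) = 174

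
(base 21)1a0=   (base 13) 3b1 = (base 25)111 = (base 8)1213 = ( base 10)651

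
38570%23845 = 14725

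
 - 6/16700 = -3/8350  =  - 0.00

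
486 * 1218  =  591948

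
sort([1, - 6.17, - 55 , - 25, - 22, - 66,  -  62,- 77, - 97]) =[- 97, - 77, - 66, - 62, - 55 , - 25, - 22, - 6.17,1] 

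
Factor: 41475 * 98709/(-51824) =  - 2^ ( - 4)*3^2*5^2 * 7^1*13^1*41^( - 1 ) * 2531^1 = - 51822225/656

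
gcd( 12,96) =12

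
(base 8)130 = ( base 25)3D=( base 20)48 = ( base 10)88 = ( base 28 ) 34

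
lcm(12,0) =0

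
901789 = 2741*329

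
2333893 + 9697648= 12031541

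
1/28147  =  1/28147  =  0.00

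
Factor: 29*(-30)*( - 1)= 870 = 2^1 * 3^1 * 5^1*29^1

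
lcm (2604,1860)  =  13020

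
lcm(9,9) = 9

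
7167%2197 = 576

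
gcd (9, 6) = 3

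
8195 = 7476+719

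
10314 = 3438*3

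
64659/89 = 726 + 45/89= 726.51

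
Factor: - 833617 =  - 833617^1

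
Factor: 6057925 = 5^2*167^1*1451^1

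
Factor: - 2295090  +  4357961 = 2062871 = 2062871^1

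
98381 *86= 8460766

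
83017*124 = 10294108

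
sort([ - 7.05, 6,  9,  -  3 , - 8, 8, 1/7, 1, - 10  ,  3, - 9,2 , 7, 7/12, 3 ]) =[ - 10, - 9, - 8,  -  7.05,  -  3,1/7, 7/12, 1,  2, 3, 3, 6, 7,8,9 ]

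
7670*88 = 674960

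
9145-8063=1082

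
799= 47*17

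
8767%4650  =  4117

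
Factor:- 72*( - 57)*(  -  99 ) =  - 406296 = - 2^3*3^5*11^1*19^1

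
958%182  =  48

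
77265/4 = 19316 + 1/4 = 19316.25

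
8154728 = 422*19324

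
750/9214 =375/4607 = 0.08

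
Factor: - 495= -3^2 * 5^1 * 11^1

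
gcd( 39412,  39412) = 39412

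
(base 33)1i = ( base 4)303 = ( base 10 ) 51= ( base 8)63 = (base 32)1J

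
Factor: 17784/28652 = 18/29 = 2^1*3^2 *29^ (- 1) 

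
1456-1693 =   -  237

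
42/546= 1/13 = 0.08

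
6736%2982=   772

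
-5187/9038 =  - 5187/9038=-0.57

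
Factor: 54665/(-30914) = - 2^(-1 )*5^1*29^1 * 41^( - 1)= - 145/82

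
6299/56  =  6299/56 = 112.48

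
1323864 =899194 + 424670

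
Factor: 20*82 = 2^3*5^1*41^1= 1640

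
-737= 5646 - 6383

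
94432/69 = 94432/69= 1368.58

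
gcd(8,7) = 1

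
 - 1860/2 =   -  930=- 930.00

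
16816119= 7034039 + 9782080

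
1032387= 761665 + 270722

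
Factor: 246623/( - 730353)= - 311/921 = - 3^( - 1)*307^( - 1)*311^1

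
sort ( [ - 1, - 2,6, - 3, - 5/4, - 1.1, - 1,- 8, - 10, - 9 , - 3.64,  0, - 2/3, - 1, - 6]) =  [ - 10, - 9, - 8,- 6, - 3.64, - 3,-2 , - 5/4, - 1.1,  -  1,  -  1, - 1,  -  2/3, 0, 6 ] 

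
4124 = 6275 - 2151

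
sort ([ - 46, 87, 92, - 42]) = [ - 46,-42,87,92]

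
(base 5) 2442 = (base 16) 174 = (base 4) 11310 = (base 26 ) E8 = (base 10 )372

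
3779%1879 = 21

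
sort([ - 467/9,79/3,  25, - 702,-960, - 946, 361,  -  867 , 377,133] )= [ - 960,-946,-867, - 702, - 467/9,25, 79/3 , 133, 361,377]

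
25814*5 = 129070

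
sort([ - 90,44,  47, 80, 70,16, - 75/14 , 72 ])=[ - 90, -75/14,16,  44,  47,70,72,80]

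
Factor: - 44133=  - 3^1 *47^1*313^1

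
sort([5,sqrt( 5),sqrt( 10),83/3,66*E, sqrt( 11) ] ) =[sqrt( 5), sqrt(  10 ), sqrt( 11),5,83/3, 66*E] 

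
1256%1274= 1256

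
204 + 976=1180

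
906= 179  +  727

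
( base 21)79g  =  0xcdc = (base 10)3292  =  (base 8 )6334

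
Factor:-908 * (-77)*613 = 2^2 * 7^1 * 11^1* 227^1*613^1 = 42858508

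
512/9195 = 512/9195 =0.06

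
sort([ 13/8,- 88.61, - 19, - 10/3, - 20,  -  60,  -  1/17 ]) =[ - 88.61, - 60, - 20,-19,-10/3, - 1/17, 13/8]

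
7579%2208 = 955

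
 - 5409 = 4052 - 9461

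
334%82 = 6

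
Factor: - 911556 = - 2^2*3^2*25321^1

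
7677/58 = 7677/58 = 132.36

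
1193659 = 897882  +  295777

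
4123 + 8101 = 12224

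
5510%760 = 190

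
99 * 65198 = 6454602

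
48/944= 3/59 = 0.05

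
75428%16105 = 11008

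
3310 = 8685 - 5375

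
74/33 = 2 + 8/33 = 2.24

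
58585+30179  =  88764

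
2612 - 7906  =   - 5294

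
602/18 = 33+4/9  =  33.44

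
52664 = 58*908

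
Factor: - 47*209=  - 9823 =- 11^1*19^1  *47^1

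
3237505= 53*61085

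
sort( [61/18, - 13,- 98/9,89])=[ - 13, - 98/9,61/18,  89] 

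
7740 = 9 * 860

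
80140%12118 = 7432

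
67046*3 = 201138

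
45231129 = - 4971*( - 9099)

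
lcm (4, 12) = 12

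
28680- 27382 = 1298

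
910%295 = 25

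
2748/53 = 2748/53  =  51.85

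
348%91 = 75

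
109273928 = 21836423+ 87437505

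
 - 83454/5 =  - 16691 + 1/5  =  - 16690.80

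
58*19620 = 1137960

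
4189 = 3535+654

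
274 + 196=470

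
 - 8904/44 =  -  203  +  7/11=-202.36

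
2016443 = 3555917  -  1539474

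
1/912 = 1/912 = 0.00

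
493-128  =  365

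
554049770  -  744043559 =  - 189993789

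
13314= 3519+9795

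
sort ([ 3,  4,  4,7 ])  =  [3,  4, 4,7 ]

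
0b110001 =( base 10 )49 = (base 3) 1211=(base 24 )21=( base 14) 37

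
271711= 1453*187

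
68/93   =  68/93 =0.73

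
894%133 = 96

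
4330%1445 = 1440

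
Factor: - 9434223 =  - 3^2 * 37^1*41^1 * 691^1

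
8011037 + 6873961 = 14884998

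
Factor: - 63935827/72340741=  - 11^( - 1) *17^1*503^1*7477^1*6576431^( - 1 )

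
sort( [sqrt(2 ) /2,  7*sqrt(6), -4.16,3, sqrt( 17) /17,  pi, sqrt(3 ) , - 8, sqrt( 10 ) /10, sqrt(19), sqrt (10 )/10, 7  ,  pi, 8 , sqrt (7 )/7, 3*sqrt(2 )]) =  [  -  8, - 4.16, sqrt(17 )/17, sqrt( 10)/10, sqrt( 10 )/10 , sqrt(7 ) /7,sqrt( 2)/2, sqrt( 3 ), 3,pi,pi, 3*sqrt( 2),  sqrt(19), 7,8,7*sqrt(6 ) ] 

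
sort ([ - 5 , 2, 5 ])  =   [ - 5,2, 5]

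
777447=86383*9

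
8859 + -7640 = 1219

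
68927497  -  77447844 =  - 8520347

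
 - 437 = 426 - 863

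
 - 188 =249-437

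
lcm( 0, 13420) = 0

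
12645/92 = 12645/92 = 137.45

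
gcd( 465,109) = 1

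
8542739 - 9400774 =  - 858035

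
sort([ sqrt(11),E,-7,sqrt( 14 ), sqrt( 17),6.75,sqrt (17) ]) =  [-7,E,sqrt(11), sqrt( 14),sqrt( 17), sqrt(17) , 6.75 ] 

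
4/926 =2/463= 0.00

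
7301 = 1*7301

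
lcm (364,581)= 30212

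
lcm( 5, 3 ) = 15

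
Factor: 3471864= 2^3*3^1*11^1*13151^1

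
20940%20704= 236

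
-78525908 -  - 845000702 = 766474794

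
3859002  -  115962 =3743040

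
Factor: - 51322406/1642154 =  - 25661203/821077=- 23^( - 1 ) * 29^( - 1 )*41^1 *1231^( - 1)*625883^1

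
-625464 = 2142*( - 292) 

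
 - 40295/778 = - 40295/778 = -51.79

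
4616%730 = 236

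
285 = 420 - 135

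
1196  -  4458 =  - 3262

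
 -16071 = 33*(  -  487) 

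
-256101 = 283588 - 539689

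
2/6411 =2/6411 = 0.00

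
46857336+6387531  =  53244867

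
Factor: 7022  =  2^1* 3511^1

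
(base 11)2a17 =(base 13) 1a03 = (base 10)3890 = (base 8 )7462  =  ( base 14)15BC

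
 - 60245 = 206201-266446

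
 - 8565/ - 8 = 1070 + 5/8 = 1070.62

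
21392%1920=272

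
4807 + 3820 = 8627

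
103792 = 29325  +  74467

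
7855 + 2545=10400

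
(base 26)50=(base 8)202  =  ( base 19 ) 6g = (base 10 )130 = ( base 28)4i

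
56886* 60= 3413160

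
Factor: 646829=23^1*28123^1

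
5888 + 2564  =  8452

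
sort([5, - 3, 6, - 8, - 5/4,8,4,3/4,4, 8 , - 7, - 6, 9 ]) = [ - 8 ,-7, - 6, - 3, - 5/4,3/4 , 4 , 4,5,  6,8  ,  8 , 9]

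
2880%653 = 268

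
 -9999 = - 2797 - 7202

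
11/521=11/521 = 0.02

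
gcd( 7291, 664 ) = 1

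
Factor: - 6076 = -2^2*7^2*31^1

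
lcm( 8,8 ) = 8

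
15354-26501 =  - 11147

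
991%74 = 29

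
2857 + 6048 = 8905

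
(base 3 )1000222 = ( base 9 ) 1028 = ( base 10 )755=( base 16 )2f3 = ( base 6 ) 3255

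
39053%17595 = 3863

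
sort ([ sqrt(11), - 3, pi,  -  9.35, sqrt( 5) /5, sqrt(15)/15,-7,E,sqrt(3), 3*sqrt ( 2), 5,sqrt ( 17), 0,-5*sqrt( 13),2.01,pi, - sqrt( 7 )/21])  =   [-5*sqrt( 13), - 9.35,-7,- 3, - sqrt ( 7) /21, 0, sqrt ( 15) /15, sqrt( 5)/5,sqrt( 3),2.01,  E,  pi,  pi,  sqrt( 11), sqrt(17),3*sqrt( 2), 5]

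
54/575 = 54/575 = 0.09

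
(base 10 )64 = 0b1000000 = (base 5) 224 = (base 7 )121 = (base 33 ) 1V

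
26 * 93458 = 2429908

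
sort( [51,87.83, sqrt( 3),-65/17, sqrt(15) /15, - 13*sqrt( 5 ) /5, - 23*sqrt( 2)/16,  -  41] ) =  [  -  41, - 13 *sqrt( 5)/5,  -  65/17, - 23 * sqrt (2) /16, sqrt(15) /15, sqrt(3 ), 51, 87.83] 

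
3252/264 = 271/22 = 12.32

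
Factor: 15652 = 2^2*7^1*13^1*43^1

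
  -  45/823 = -1  +  778/823 = - 0.05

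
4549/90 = 50  +  49/90 = 50.54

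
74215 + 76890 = 151105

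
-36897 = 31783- 68680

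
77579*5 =387895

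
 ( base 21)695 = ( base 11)2152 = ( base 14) 106c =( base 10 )2840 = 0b101100011000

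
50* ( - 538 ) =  -26900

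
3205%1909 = 1296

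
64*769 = 49216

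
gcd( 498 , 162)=6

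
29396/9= 29396/9 = 3266.22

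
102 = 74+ 28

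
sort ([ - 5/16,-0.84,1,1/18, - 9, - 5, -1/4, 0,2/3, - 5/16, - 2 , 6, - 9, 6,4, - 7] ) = [ - 9, - 9,  -  7,  -  5,-2, - 0.84,-5/16 , - 5/16, - 1/4,0,1/18,2/3,1, 4,6 , 6]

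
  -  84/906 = - 14/151 = - 0.09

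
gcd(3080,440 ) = 440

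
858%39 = 0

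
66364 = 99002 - 32638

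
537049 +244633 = 781682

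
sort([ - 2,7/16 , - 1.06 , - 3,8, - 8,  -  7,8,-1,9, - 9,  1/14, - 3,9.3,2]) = [ - 9, - 8, - 7, - 3, - 3,-2, - 1.06, - 1, 1/14,  7/16 , 2,8,8 , 9,9.3 ] 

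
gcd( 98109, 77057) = 1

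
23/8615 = 23/8615 =0.00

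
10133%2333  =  801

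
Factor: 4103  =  11^1*373^1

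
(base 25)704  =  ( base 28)5GB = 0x111B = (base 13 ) 1CBB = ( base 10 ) 4379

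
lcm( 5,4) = 20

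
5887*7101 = 41803587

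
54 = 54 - 0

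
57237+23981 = 81218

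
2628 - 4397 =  -1769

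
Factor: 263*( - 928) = - 2^5*29^1*263^1  =  - 244064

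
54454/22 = 27227/11 = 2475.18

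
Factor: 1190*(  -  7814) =  -  2^2 *5^1*7^1*17^1*3907^1 = - 9298660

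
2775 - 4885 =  - 2110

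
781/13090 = 71/1190 = 0.06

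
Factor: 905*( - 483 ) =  - 437115 = - 3^1 * 5^1*7^1*  23^1*181^1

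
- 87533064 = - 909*96296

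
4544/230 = 19 +87/115 = 19.76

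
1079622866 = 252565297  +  827057569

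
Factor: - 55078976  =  -2^6*860609^1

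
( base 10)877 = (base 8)1555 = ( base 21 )1kg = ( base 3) 1012111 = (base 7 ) 2362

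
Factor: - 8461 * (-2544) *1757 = 2^4 * 3^1*7^1*53^1*251^1  *  8461^1 =37819045488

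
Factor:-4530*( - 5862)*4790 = 2^3*3^2*5^2*151^1 *479^1*977^1 = 127197779400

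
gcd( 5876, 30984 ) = 4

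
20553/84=6851/28 = 244.68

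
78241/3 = 78241/3 = 26080.33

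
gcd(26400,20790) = 330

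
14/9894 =7/4947= 0.00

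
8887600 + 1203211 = 10090811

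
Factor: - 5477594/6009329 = - 2^1*41^ ( - 1) * 89^1* 103^( - 1)*1423^( - 1)*30773^1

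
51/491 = 51/491 = 0.10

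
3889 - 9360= - 5471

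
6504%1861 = 921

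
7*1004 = 7028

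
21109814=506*41719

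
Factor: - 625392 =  - 2^4*3^2 * 43^1*101^1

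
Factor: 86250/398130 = 125/577= 5^3*577^(  -  1)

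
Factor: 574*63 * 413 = 2^1 * 3^2*7^3*41^1*59^1=14934906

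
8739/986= 8 + 851/986= 8.86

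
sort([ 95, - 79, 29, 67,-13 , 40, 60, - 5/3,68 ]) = [ - 79, - 13 , - 5/3,29,40, 60,67,68,95] 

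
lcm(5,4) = 20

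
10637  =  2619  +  8018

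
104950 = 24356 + 80594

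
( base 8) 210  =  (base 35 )3v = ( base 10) 136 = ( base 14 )9A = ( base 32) 48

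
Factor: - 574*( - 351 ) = 201474 = 2^1 * 3^3*7^1*13^1 *41^1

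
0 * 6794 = 0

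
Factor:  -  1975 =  - 5^2*79^1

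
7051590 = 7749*910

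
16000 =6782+9218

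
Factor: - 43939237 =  - 17^1 * 2584661^1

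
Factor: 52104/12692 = 78/19 =2^1*3^1*13^1*19^( - 1) 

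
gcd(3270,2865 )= 15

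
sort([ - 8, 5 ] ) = [-8,5] 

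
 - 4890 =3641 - 8531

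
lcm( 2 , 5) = 10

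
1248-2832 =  - 1584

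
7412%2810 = 1792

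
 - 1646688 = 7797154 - 9443842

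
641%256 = 129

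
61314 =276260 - 214946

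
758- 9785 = -9027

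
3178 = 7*454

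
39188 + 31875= 71063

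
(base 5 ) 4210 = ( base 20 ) 17f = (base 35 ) FU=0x22b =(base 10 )555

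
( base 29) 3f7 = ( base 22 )62H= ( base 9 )4054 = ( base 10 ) 2965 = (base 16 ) b95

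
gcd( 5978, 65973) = 1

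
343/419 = 343/419 = 0.82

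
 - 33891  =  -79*429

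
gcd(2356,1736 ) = 124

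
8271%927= 855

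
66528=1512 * 44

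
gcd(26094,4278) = 6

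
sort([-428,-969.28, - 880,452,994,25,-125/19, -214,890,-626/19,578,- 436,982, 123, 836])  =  [-969.28,-880,-436, - 428,- 214,-626/19 , - 125/19, 25,123,452, 578,836,890, 982,994] 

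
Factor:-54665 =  - 5^1*13^1*29^2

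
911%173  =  46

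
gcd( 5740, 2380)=140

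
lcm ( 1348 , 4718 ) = 9436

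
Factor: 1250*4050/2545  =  1012500/509 = 2^2*3^4*5^5*509^( - 1 ) 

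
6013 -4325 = 1688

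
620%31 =0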